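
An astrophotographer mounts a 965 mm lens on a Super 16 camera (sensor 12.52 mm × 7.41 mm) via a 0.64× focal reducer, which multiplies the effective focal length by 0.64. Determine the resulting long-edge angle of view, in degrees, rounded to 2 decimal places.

1.16°

Effective focal length f = 965 × 0.64 = 617.6 mm.
α = 2·arctan(12.52 / (2 × 617.6)) = 2·arctan(0.01014) ≈ 1.1615°.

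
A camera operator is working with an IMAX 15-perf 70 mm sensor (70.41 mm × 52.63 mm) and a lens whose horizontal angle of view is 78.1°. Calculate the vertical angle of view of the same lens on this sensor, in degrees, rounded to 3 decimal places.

From the horizontal AOV: f = 70.41 / (2·tan(39.05°)) = 70.41 / 1.62246 ≈ 43.3971 mm.
Vertical AOV = 2·arctan(52.63 / (2 × 43.3971)) = 2·arctan(0.60638) ≈ 62.4634°.

62.463°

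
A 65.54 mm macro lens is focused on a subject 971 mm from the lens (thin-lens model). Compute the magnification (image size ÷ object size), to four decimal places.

Thin lens: 1/f = 1/dₒ + 1/dᵢ → 1/dᵢ = 1/65.54 − 1/971 = 0.0142280 mm⁻¹, so dᵢ ≈ 70.2840 mm.
Magnification m = dᵢ/dₒ = 70.2840/971 ≈ 0.07238.

0.0724×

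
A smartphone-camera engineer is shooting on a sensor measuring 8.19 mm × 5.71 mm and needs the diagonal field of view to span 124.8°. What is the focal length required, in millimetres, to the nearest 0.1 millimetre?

Sensor diagonal = √(8.19² + 5.71²) = √99.6802 ≈ 9.9840 mm.
From α = 2·arctan(d/2f) we get f = d / (2·tan(α/2)).
With d = 9.9840 mm and α/2 = 62.4°, tan(α/2) ≈ 1.91282, so f ≈ 9.9840 / 3.82565 ≈ 2.6098 mm.

2.6 mm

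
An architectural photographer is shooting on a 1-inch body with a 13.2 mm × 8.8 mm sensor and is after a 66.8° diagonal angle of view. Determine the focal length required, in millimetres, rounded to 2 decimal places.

Sensor diagonal = √(13.2² + 8.8²) = √251.6800 ≈ 15.8644 mm.
From α = 2·arctan(d/2f) we get f = d / (2·tan(α/2)).
With d = 15.8644 mm and α/2 = 33.4°, tan(α/2) ≈ 0.65938, so f ≈ 15.8644 / 1.31876 ≈ 12.0298 mm.

12.03 mm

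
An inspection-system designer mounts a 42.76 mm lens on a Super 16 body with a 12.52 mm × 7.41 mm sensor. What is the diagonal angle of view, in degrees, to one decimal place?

19.3°

Sensor diagonal = √(12.52² + 7.41²) = √211.6585 ≈ 14.5485 mm.
Angle of view α = 2·arctan(d/2f) with d = 14.5485 mm and f = 42.76 mm.
d/2f = 0.17012; arctan(0.17012) ≈ 9.6546°, so α ≈ 19.3092°.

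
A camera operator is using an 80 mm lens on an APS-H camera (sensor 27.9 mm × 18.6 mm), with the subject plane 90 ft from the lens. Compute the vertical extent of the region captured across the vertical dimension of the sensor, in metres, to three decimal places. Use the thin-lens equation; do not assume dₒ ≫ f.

6.359 m

dₒ: 90 ft × 304.8 mm/ft = 27432.00 mm.
Similar triangles through the lens centre give W/dₒ = h/dᵢ; with 1/f = 1/dₒ + 1/dᵢ this gives W = h·(dₒ − f)/f.
W = 18.6 mm × (27432 − 80) / 80 = 18.6 × 341.9000 ≈ 6359.340 mm = 6.35934 m.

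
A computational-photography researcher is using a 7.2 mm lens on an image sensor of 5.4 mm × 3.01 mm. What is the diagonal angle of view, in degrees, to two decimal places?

46.47°

Sensor diagonal = √(5.4² + 3.01²) = √38.2201 ≈ 6.1822 mm.
Angle of view α = 2·arctan(d/2f) with d = 6.1822 mm and f = 7.2 mm.
d/2f = 0.42932; arctan(0.42932) ≈ 23.2349°, so α ≈ 46.4699°.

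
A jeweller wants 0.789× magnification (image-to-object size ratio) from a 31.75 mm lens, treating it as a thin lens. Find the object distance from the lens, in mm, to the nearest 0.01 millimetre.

With m = dᵢ/dₒ and 1/f = 1/dₒ + 1/dᵢ, substituting dᵢ = m·dₒ gives 1/f = (1 + 1/m)/dₒ, hence dₒ = f·(1 + 1/m).
dₒ = 31.75 × (1 + 1/0.789) = 31.75 × 2.26743 ≈ 71.991 mm.

71.99 mm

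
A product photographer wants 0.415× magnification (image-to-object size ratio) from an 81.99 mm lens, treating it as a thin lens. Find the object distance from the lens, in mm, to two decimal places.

279.56 mm

With m = dᵢ/dₒ and 1/f = 1/dₒ + 1/dᵢ, substituting dᵢ = m·dₒ gives 1/f = (1 + 1/m)/dₒ, hence dₒ = f·(1 + 1/m).
dₒ = 81.99 × (1 + 1/0.415) = 81.99 × 3.40964 ≈ 279.556 mm.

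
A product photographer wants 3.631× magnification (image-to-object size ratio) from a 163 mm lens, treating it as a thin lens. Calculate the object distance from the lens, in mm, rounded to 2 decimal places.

207.89 mm

With m = dᵢ/dₒ and 1/f = 1/dₒ + 1/dᵢ, substituting dᵢ = m·dₒ gives 1/f = (1 + 1/m)/dₒ, hence dₒ = f·(1 + 1/m).
dₒ = 163 × (1 + 1/3.631) = 163 × 1.27541 ≈ 207.891 mm.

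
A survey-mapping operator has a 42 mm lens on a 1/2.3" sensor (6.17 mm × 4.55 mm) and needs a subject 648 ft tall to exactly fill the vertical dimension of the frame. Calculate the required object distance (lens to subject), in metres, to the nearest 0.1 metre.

1823.2 m

W: 648 ft × 304.8 mm/ft = 197510.39 mm.
Magnification m = h/W = dᵢ/dₒ; combined with 1/f = 1/dₒ + 1/dᵢ this gives dₒ = f·(1 + W/h).
dₒ = 42 mm × (1 + 197510/4.55) = 42 × 43409.8777 ≈ 1823214.865 mm = 1823.21 m.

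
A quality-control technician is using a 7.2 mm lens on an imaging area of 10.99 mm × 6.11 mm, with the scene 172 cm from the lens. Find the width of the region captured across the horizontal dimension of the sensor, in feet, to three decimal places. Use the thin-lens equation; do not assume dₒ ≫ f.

dₒ: 172 cm = 1720 mm.
Similar triangles through the lens centre give W/dₒ = w/dᵢ; with 1/f = 1/dₒ + 1/dᵢ this gives W = w·(dₒ − f)/f.
W = 10.99 mm × (1720 − 7.2) / 7.2 = 10.99 × 237.8889 ≈ 2614.399 mm = 2614.399/304.8 ft = 8.57742 ft.

8.577 ft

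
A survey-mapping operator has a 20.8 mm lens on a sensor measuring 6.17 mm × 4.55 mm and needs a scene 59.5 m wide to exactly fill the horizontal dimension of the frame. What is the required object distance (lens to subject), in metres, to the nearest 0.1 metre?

W: 59.5 m = 59500 mm.
Magnification m = w/W = dᵢ/dₒ; combined with 1/f = 1/dₒ + 1/dᵢ this gives dₒ = f·(1 + W/w).
dₒ = 20.8 mm × (1 + 59500/6.17) = 20.8 × 9644.4360 ≈ 200604.268 mm = 200.604 m.

200.6 m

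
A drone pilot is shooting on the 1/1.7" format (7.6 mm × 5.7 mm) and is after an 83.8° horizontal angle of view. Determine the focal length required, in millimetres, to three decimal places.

From α = 2·arctan(w/2f) we get f = w / (2·tan(α/2)).
With w = 7.6 mm and α/2 = 41.9°, tan(α/2) ≈ 0.89725, so f ≈ 7.6 / 1.79450 ≈ 4.2352 mm.

4.235 mm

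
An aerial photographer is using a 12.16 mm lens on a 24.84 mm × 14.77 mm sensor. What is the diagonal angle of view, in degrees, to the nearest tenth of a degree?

Sensor diagonal = √(24.84² + 14.77²) = √835.1785 ≈ 28.8995 mm.
Angle of view α = 2·arctan(d/2f) with d = 28.8995 mm and f = 12.16 mm.
d/2f = 1.18830; arctan(1.18830) ≈ 49.9181°, so α ≈ 99.8362°.

99.8°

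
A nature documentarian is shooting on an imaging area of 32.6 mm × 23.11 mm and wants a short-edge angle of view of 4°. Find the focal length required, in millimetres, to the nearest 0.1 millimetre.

From α = 2·arctan(h/2f) we get f = h / (2·tan(α/2)).
With h = 23.11 mm and α/2 = 2°, tan(α/2) ≈ 0.03492, so f ≈ 23.11 / 0.06984 ≈ 330.8919 mm.

330.9 mm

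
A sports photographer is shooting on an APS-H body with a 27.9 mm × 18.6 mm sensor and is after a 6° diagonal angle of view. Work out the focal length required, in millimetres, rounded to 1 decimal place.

Sensor diagonal = √(27.9² + 18.6²) = √1124.3700 ≈ 33.5316 mm.
From α = 2·arctan(d/2f) we get f = d / (2·tan(α/2)).
With d = 33.5316 mm and α/2 = 3°, tan(α/2) ≈ 0.05241, so f ≈ 33.5316 / 0.10482 ≈ 319.9108 mm.

319.9 mm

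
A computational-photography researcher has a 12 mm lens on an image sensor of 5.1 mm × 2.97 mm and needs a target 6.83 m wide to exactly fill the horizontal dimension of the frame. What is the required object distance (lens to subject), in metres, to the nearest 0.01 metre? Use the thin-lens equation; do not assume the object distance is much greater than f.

16.08 m

W: 6.83 m = 6830 mm.
Magnification m = w/W = dᵢ/dₒ; combined with 1/f = 1/dₒ + 1/dᵢ this gives dₒ = f·(1 + W/w).
dₒ = 12 mm × (1 + 6830/5.1) = 12 × 1340.2157 ≈ 16082.588 mm = 16.0826 m.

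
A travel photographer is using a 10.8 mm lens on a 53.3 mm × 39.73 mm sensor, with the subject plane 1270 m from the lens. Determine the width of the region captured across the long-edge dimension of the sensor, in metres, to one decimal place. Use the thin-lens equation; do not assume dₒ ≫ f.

dₒ: 1270 m = 1.27e+06 mm.
Similar triangles through the lens centre give W/dₒ = w/dᵢ; with 1/f = 1/dₒ + 1/dᵢ this gives W = w·(dₒ − f)/f.
W = 53.3 mm × (1.27e+06 − 10.8) / 10.8 = 53.3 × 117591.5926 ≈ 6267631.885 mm = 6267.63 m.

6267.6 m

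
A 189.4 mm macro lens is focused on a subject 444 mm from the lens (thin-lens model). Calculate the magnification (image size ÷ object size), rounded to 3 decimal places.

Thin lens: 1/f = 1/dₒ + 1/dᵢ → 1/dᵢ = 1/189.4 − 1/444 = 0.0030276 mm⁻¹, so dᵢ ≈ 330.2969 mm.
Magnification m = dᵢ/dₒ = 330.2969/444 ≈ 0.74391.

0.744×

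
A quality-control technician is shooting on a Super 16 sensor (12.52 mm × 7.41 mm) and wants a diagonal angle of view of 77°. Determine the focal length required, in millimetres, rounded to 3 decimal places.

Sensor diagonal = √(12.52² + 7.41²) = √211.6585 ≈ 14.5485 mm.
From α = 2·arctan(d/2f) we get f = d / (2·tan(α/2)).
With d = 14.5485 mm and α/2 = 38.5°, tan(α/2) ≈ 0.79544, so f ≈ 14.5485 / 1.59087 ≈ 9.1450 mm.

9.145 mm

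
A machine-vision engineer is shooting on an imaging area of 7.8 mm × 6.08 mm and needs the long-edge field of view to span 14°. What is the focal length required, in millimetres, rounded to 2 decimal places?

From α = 2·arctan(w/2f) we get f = w / (2·tan(α/2)).
With w = 7.8 mm and α/2 = 7°, tan(α/2) ≈ 0.12278, so f ≈ 7.8 / 0.24557 ≈ 31.7630 mm.

31.76 mm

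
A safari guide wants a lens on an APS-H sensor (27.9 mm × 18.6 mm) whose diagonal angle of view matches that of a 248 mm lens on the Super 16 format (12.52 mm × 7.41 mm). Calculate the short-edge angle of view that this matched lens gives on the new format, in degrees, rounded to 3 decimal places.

Sensor diagonal = √(12.52² + 7.41²) = √211.6585 ≈ 14.5485 mm.
Sensor diagonal = √(27.9² + 18.6²) = √1124.3700 ≈ 33.5316 mm.
Equal diagonal AOV ⇒ f₂ = f₁ · 33.5316/14.5485 = 248 × 2.30482 ≈ 571.5950 mm.
Short-edge AOV on the new format = 2·arctan(18.6 / (2 × 571.5950)) = 2·arctan(0.01627) ≈ 1.8643°.

1.864°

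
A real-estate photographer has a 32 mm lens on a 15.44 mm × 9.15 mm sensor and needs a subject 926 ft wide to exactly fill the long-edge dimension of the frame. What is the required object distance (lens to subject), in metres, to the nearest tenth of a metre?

585.0 m

W: 926 ft × 304.8 mm/ft = 282244.79 mm.
Magnification m = w/W = dᵢ/dₒ; combined with 1/f = 1/dₒ + 1/dᵢ this gives dₒ = f·(1 + W/w).
dₒ = 32 mm × (1 + 282245/15.44) = 32 × 18281.1030 ≈ 584995.297 mm = 584.995 m.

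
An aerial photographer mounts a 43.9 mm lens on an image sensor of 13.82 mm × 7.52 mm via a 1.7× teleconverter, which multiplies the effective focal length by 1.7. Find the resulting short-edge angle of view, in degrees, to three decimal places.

5.768°

Effective focal length f = 43.9 × 1.7 = 74.63 mm.
α = 2·arctan(7.52 / (2 × 74.63)) = 2·arctan(0.05038) ≈ 5.7685°.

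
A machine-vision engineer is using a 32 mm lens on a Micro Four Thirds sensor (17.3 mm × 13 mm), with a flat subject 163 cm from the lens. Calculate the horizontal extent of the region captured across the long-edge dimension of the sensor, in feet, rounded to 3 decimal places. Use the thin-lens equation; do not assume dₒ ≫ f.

dₒ: 163 cm = 1630 mm.
Similar triangles through the lens centre give W/dₒ = w/dᵢ; with 1/f = 1/dₒ + 1/dᵢ this gives W = w·(dₒ − f)/f.
W = 17.3 mm × (1630 − 32) / 32 = 17.3 × 49.9375 ≈ 863.919 mm = 863.919/304.8 ft = 2.83438 ft.

2.834 ft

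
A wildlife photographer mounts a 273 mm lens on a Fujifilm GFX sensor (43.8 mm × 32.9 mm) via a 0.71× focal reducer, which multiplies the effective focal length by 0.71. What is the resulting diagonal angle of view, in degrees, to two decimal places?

Effective focal length f = 273 × 0.71 = 193.83 mm.
Sensor diagonal = √(43.8² + 32.9²) = √3000.8500 ≈ 54.7800 mm.
α = 2·arctan(54.780 / (2 × 193.83)) = 2·arctan(0.14131) ≈ 16.0864°.

16.09°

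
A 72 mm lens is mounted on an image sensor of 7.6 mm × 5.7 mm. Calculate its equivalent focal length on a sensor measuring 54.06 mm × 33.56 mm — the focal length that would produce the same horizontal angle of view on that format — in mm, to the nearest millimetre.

512 mm

Equal angle of view means equal width/f ratio, so f₂ = f₁ · (width₂/width₁) = 72 × 54.06/7.6.
f₂ = 72 × 7.11316 ≈ 512.147 mm.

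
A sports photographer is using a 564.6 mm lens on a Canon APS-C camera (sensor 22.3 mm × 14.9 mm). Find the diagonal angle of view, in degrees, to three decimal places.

2.721°

Sensor diagonal = √(22.3² + 14.9²) = √719.3000 ≈ 26.8198 mm.
Angle of view α = 2·arctan(d/2f) with d = 26.8198 mm and f = 564.6 mm.
d/2f = 0.02375; arctan(0.02375) ≈ 1.3606°, so α ≈ 2.7212°.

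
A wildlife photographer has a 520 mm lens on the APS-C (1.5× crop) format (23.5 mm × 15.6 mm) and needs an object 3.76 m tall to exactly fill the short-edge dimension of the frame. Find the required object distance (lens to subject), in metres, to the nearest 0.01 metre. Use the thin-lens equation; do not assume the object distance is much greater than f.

125.85 m

W: 3.76 m = 3760 mm.
Magnification m = h/W = dᵢ/dₒ; combined with 1/f = 1/dₒ + 1/dᵢ this gives dₒ = f·(1 + W/h).
dₒ = 520 mm × (1 + 3760/15.6) = 520 × 242.0256 ≈ 125853.333 mm = 125.853 m.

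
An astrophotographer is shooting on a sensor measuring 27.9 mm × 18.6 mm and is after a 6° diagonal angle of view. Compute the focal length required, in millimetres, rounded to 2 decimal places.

Sensor diagonal = √(27.9² + 18.6²) = √1124.3700 ≈ 33.5316 mm.
From α = 2·arctan(d/2f) we get f = d / (2·tan(α/2)).
With d = 33.5316 mm and α/2 = 3°, tan(α/2) ≈ 0.05241, so f ≈ 33.5316 / 0.10482 ≈ 319.9108 mm.

319.91 mm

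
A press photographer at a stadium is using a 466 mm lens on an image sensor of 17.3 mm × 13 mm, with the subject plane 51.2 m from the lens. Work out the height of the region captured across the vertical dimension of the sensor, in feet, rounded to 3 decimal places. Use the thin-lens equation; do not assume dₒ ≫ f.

4.643 ft

dₒ: 51.2 m = 51200 mm.
Similar triangles through the lens centre give W/dₒ = h/dᵢ; with 1/f = 1/dₒ + 1/dᵢ this gives W = h·(dₒ − f)/f.
W = 13 mm × (51200 − 466) / 466 = 13 × 108.8712 ≈ 1415.326 mm = 1415.326/304.8 ft = 4.64346 ft.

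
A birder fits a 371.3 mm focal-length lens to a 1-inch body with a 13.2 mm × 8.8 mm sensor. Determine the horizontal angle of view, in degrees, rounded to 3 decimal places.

2.037°

Angle of view α = 2·arctan(w/2f) with w = 13.2 mm and f = 371.3 mm.
w/2f = 0.01778; arctan(0.01778) ≈ 1.0183°, so α ≈ 2.0367°.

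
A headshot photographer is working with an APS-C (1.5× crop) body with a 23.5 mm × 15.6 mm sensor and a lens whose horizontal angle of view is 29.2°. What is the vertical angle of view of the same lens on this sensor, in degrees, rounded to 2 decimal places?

19.62°

From the horizontal AOV: f = 23.5 / (2·tan(14.6°)) = 23.5 / 0.52096 ≈ 45.1089 mm.
Vertical AOV = 2·arctan(15.6 / (2 × 45.1089)) = 2·arctan(0.17291) ≈ 19.6206°.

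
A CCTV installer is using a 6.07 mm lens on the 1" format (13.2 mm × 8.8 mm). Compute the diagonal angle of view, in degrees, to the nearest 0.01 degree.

Sensor diagonal = √(13.2² + 8.8²) = √251.6800 ≈ 15.8644 mm.
Angle of view α = 2·arctan(d/2f) with d = 15.8644 mm and f = 6.07 mm.
d/2f = 1.30679; arctan(1.30679) ≈ 52.5755°, so α ≈ 105.1511°.

105.15°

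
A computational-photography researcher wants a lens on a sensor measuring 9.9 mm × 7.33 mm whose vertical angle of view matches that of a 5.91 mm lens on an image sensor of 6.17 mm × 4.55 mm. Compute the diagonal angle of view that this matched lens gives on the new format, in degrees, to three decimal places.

Equal vertical AOV ⇒ f₂ = f₁ · 7.33/4.55 = 5.91 × 1.61099 ≈ 9.5209 mm.
Sensor diagonal = √(9.9² + 7.33²) = √151.7389 ≈ 12.3182 mm.
Diagonal AOV on the new format = 2·arctan(12.3182 / (2 × 9.5209)) = 2·arctan(0.64690) ≈ 65.7978°.

65.798°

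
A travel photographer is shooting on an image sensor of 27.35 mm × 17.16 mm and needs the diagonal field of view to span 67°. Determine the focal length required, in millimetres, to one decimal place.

24.4 mm

Sensor diagonal = √(27.35² + 17.16²) = √1042.4881 ≈ 32.2876 mm.
From α = 2·arctan(d/2f) we get f = d / (2·tan(α/2)).
With d = 32.2876 mm and α/2 = 33.5°, tan(α/2) ≈ 0.66189, so f ≈ 32.2876 / 1.32377 ≈ 24.3906 mm.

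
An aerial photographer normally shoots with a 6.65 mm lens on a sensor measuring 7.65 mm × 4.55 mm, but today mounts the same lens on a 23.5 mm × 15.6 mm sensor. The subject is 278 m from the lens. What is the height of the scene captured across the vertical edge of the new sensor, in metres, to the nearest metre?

The focal length stays 6.65 mm; the relevant sensor dimension is now h = 15.6 mm. Object distance dₒ = 278 m = 278000 mm.
Thin-lens field height W = h·(dₒ − f)/f = 15.6 × (278000 − 6.65)/6.65 ≈ 652134.776 mm = 652.135 m.

652 m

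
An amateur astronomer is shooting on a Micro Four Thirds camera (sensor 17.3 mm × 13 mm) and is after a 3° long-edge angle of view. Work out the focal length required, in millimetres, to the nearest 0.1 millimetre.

330.3 mm

From α = 2·arctan(w/2f) we get f = w / (2·tan(α/2)).
With w = 17.3 mm and α/2 = 1.5°, tan(α/2) ≈ 0.02619, so f ≈ 17.3 / 0.05237 ≈ 330.3302 mm.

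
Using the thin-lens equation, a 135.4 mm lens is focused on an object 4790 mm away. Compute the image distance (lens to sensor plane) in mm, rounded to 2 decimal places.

139.34 mm

1/dᵢ = 1/f − 1/dₒ = 1/135.4 − 1/4790 = 0.0071768 mm⁻¹.
dᵢ = 1/0.0071768 ≈ 139.3387 mm.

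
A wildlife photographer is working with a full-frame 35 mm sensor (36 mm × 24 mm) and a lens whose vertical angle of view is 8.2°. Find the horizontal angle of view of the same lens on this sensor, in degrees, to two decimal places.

12.27°

From the vertical AOV: f = 24 / (2·tan(4.1°)) = 24 / 0.14336 ≈ 167.4086 mm.
Horizontal AOV = 2·arctan(36 / (2 × 167.4086)) = 2·arctan(0.10752) ≈ 12.2739°.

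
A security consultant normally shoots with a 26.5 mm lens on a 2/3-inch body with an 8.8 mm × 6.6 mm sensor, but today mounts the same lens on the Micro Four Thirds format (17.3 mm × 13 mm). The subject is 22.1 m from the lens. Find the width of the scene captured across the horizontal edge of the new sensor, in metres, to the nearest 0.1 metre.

14.4 m

The focal length stays 26.5 mm; the relevant sensor dimension is now w = 17.3 mm. Object distance dₒ = 22.1 m = 22100 mm.
Thin-lens field width W = w·(dₒ − f)/f = 17.3 × (22100 − 26.5)/26.5 ≈ 14410.247 mm = 14.4102 m.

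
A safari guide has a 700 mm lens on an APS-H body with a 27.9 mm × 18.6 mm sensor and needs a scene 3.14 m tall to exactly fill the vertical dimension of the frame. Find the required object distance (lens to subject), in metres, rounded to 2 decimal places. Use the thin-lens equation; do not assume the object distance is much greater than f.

W: 3.14 m = 3140 mm.
Magnification m = h/W = dᵢ/dₒ; combined with 1/f = 1/dₒ + 1/dᵢ this gives dₒ = f·(1 + W/h).
dₒ = 700 mm × (1 + 3140/18.6) = 700 × 169.8172 ≈ 118872.043 mm = 118.872 m.

118.87 m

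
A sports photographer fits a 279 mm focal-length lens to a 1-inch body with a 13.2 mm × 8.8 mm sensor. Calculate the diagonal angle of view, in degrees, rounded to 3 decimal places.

Sensor diagonal = √(13.2² + 8.8²) = √251.6800 ≈ 15.8644 mm.
Angle of view α = 2·arctan(d/2f) with d = 15.8644 mm and f = 279 mm.
d/2f = 0.02843; arctan(0.02843) ≈ 1.6285°, so α ≈ 3.2571°.

3.257°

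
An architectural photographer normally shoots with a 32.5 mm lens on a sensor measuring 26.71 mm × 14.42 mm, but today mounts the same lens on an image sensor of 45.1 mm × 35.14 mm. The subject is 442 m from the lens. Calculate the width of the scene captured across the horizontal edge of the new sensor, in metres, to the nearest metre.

The focal length stays 32.5 mm; the relevant sensor dimension is now w = 45.1 mm. Object distance dₒ = 442 m = 442000 mm.
Thin-lens field width W = w·(dₒ − f)/f = 45.1 × (442000 − 32.5)/32.5 ≈ 613314.900 mm = 613.315 m.

613 m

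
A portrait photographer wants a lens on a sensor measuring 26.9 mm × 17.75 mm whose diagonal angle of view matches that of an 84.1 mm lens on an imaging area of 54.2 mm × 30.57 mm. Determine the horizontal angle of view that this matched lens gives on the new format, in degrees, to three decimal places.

Sensor diagonal = √(54.2² + 30.57²) = √3872.1649 ≈ 62.2267 mm.
Sensor diagonal = √(26.9² + 17.75²) = √1038.6725 ≈ 32.2284 mm.
Equal diagonal AOV ⇒ f₂ = f₁ · 32.2284/62.2267 = 84.1 × 0.51792 ≈ 43.5570 mm.
Horizontal AOV on the new format = 2·arctan(26.9 / (2 × 43.5570)) = 2·arctan(0.30879) ≈ 34.3204°.

34.320°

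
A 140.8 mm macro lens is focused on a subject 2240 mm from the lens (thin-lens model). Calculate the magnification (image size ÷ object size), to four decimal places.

Thin lens: 1/f = 1/dₒ + 1/dᵢ → 1/dᵢ = 1/140.8 − 1/2240 = 0.0066558 mm⁻¹, so dᵢ ≈ 150.2439 mm.
Magnification m = dᵢ/dₒ = 150.2439/2240 ≈ 0.06707.

0.0671×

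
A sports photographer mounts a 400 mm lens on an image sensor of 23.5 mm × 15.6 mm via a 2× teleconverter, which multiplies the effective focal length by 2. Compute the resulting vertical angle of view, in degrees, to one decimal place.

1.1°

Effective focal length f = 400 × 2 = 800 mm.
α = 2·arctan(15.6 / (2 × 800)) = 2·arctan(0.00975) ≈ 1.1172°.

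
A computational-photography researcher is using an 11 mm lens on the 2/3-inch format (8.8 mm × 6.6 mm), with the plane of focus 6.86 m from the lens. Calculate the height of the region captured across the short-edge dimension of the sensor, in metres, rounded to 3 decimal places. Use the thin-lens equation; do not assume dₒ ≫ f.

dₒ: 6.86 m = 6860 mm.
Similar triangles through the lens centre give W/dₒ = h/dᵢ; with 1/f = 1/dₒ + 1/dᵢ this gives W = h·(dₒ − f)/f.
W = 6.6 mm × (6860 − 11) / 11 = 6.6 × 622.6364 ≈ 4109.400 mm = 4.1094 m.

4.109 m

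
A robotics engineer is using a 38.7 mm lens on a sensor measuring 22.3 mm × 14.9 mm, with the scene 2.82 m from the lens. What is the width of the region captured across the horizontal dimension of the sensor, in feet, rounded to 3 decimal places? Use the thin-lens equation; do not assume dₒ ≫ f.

dₒ: 2.82 m = 2820 mm.
Similar triangles through the lens centre give W/dₒ = w/dᵢ; with 1/f = 1/dₒ + 1/dᵢ this gives W = w·(dₒ − f)/f.
W = 22.3 mm × (2820 − 38.7) / 38.7 = 22.3 × 71.8682 ≈ 1602.661 mm = 1602.661/304.8 ft = 5.25808 ft.

5.258 ft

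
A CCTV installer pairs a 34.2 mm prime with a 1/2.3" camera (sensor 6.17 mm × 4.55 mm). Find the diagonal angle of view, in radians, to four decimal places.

Sensor diagonal = √(6.17² + 4.55²) = √58.7714 ≈ 7.6663 mm.
Angle of view α = 2·arctan(d/2f) with d = 7.6663 mm and f = 34.2 mm.
d/2f = 0.11208; arctan(0.11208) ≈ 0.1116 rad, so α ≈ 0.2232 rad.

0.2232 rad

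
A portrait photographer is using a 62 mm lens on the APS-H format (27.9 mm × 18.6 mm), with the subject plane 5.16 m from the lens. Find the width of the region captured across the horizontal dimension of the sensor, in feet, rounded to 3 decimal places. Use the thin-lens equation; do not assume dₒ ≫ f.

7.527 ft

dₒ: 5.16 m = 5160 mm.
Similar triangles through the lens centre give W/dₒ = w/dᵢ; with 1/f = 1/dₒ + 1/dᵢ this gives W = w·(dₒ − f)/f.
W = 27.9 mm × (5160 − 62) / 62 = 27.9 × 82.2258 ≈ 2294.100 mm = 2294.100/304.8 ft = 7.52658 ft.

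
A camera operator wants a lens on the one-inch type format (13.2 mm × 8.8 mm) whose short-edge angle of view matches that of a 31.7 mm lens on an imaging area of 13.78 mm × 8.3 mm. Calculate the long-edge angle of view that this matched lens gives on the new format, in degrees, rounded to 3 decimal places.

Equal short-edge AOV ⇒ f₂ = f₁ · 8.8/8.3 = 31.7 × 1.06024 ≈ 33.6096 mm.
Long-edge AOV on the new format = 2·arctan(13.2 / (2 × 33.6096)) = 2·arctan(0.19637) ≈ 22.2199°.

22.220°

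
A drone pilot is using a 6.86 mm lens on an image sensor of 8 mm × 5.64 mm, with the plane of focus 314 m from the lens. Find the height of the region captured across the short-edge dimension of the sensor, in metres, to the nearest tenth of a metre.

258.2 m

dₒ: 314 m = 314000 mm.
Similar triangles through the lens centre give W/dₒ = h/dᵢ; with 1/f = 1/dₒ + 1/dᵢ this gives W = h·(dₒ − f)/f.
W = 5.64 mm × (314000 − 6.86) / 6.86 = 5.64 × 45771.5948 ≈ 258151.794 mm = 258.152 m.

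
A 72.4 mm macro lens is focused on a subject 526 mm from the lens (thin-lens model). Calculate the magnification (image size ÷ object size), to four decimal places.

0.1596×

Thin lens: 1/f = 1/dₒ + 1/dᵢ → 1/dᵢ = 1/72.4 − 1/526 = 0.0119110 mm⁻¹, so dᵢ ≈ 83.9559 mm.
Magnification m = dᵢ/dₒ = 83.9559/526 ≈ 0.15961.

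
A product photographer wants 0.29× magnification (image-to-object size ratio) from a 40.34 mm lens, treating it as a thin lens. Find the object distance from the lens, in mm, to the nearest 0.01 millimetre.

With m = dᵢ/dₒ and 1/f = 1/dₒ + 1/dᵢ, substituting dᵢ = m·dₒ gives 1/f = (1 + 1/m)/dₒ, hence dₒ = f·(1 + 1/m).
dₒ = 40.34 × (1 + 1/0.29) = 40.34 × 4.44828 ≈ 179.443 mm.

179.44 mm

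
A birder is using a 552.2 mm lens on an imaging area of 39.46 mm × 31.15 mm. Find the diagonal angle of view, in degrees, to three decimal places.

Sensor diagonal = √(39.46² + 31.15²) = √2527.4141 ≈ 50.2734 mm.
Angle of view α = 2·arctan(d/2f) with d = 50.2734 mm and f = 552.2 mm.
d/2f = 0.04552; arctan(0.04552) ≈ 2.6064°, so α ≈ 5.2127°.

5.213°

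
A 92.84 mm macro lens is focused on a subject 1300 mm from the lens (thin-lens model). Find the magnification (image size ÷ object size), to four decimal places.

Thin lens: 1/f = 1/dₒ + 1/dᵢ → 1/dᵢ = 1/92.84 − 1/1300 = 0.0100020 mm⁻¹, so dᵢ ≈ 99.9801 mm.
Magnification m = dᵢ/dₒ = 99.9801/1300 ≈ 0.07691.

0.0769×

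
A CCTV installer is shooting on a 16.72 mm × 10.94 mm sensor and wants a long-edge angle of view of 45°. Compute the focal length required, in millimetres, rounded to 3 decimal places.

20.183 mm

From α = 2·arctan(w/2f) we get f = w / (2·tan(α/2)).
With w = 16.72 mm and α/2 = 22.5°, tan(α/2) ≈ 0.41421, so f ≈ 16.72 / 0.82843 ≈ 20.1828 mm.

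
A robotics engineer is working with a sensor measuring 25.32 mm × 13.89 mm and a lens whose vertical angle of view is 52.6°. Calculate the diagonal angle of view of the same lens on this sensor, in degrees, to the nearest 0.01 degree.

From the vertical AOV: f = 13.89 / (2·tan(26.3°)) = 13.89 / 0.98846 ≈ 14.0521 mm.
Sensor diagonal = √(25.32² + 13.89²) = √834.0345 ≈ 28.8797 mm.
Diagonal AOV = 2·arctan(28.8797 / (2 × 14.0521)) = 2·arctan(1.02759) ≈ 91.5591°.

91.56°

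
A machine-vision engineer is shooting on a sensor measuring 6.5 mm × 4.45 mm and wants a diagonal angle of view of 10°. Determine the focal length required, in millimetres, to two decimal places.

45.02 mm

Sensor diagonal = √(6.5² + 4.45²) = √62.0525 ≈ 7.8773 mm.
From α = 2·arctan(d/2f) we get f = d / (2·tan(α/2)).
With d = 7.8773 mm and α/2 = 5°, tan(α/2) ≈ 0.08749, so f ≈ 7.8773 / 0.17498 ≈ 45.0192 mm.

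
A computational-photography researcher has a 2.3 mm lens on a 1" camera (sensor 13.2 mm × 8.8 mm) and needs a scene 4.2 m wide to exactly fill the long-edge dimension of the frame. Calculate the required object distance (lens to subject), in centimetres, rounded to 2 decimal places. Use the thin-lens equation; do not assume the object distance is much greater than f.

W: 4.2 m = 4200 mm.
Magnification m = w/W = dᵢ/dₒ; combined with 1/f = 1/dₒ + 1/dᵢ this gives dₒ = f·(1 + W/w).
dₒ = 2.3 mm × (1 + 4200/13.2) = 2.3 × 319.1818 ≈ 734.118 mm = 73.4118 cm.

73.41 cm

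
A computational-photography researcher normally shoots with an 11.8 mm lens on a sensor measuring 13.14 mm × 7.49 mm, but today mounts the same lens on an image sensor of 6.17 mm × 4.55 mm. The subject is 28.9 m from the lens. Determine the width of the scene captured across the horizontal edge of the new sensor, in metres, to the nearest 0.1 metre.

15.1 m

The focal length stays 11.8 mm; the relevant sensor dimension is now w = 6.17 mm. Object distance dₒ = 28.9 m = 28900 mm.
Thin-lens field width W = w·(dₒ − f)/f = 6.17 × (28900 − 11.8)/11.8 ≈ 15105.101 mm = 15.1051 m.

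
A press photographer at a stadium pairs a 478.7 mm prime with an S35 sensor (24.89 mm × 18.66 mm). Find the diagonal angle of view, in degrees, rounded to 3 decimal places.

3.722°

Sensor diagonal = √(24.89² + 18.66²) = √967.7077 ≈ 31.1080 mm.
Angle of view α = 2·arctan(d/2f) with d = 31.1080 mm and f = 478.7 mm.
d/2f = 0.03249; arctan(0.03249) ≈ 1.8610°, so α ≈ 3.7220°.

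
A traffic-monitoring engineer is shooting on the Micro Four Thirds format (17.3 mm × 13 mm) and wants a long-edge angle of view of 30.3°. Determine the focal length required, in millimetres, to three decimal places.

From α = 2·arctan(w/2f) we get f = w / (2·tan(α/2)).
With w = 17.3 mm and α/2 = 15.15°, tan(α/2) ≈ 0.27076, so f ≈ 17.3 / 0.54151 ≈ 31.9475 mm.

31.947 mm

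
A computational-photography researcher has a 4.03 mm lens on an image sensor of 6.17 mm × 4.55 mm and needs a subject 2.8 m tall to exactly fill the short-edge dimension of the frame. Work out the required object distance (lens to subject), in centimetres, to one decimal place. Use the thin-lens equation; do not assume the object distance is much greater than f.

248.4 cm

W: 2.8 m = 2800 mm.
Magnification m = h/W = dᵢ/dₒ; combined with 1/f = 1/dₒ + 1/dᵢ this gives dₒ = f·(1 + W/h).
dₒ = 4.03 mm × (1 + 2800/4.55) = 4.03 × 616.3846 ≈ 2484.030 mm = 248.403 cm.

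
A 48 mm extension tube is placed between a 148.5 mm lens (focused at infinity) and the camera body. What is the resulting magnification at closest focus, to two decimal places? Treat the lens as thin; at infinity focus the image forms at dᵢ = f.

The tube moves the image plane from f to f + e, so dᵢ = 148.5 + 48 = 196.5 mm. Focus is achieved when 1/f = 1/dₒ + 1/dᵢ, giving dₒ = 1/(1/f − 1/(f+e)).
Magnification m = dᵢ/dₒ = (f+e)·(1/f − 1/(f+e)) = e/f = 48/148.5 ≈ 0.3232.

0.32×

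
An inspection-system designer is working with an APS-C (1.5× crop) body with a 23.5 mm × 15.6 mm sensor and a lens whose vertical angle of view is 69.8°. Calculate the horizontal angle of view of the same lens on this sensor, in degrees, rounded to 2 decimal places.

92.84°

From the vertical AOV: f = 15.6 / (2·tan(34.9°)) = 15.6 / 1.39522 ≈ 11.1810 mm.
Horizontal AOV = 2·arctan(23.5 / (2 × 11.1810)) = 2·arctan(1.05089) ≈ 92.8426°.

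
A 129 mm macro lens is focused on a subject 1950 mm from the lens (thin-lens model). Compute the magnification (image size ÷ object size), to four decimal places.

0.0708×

Thin lens: 1/f = 1/dₒ + 1/dᵢ → 1/dᵢ = 1/129 − 1/1950 = 0.0072391 mm⁻¹, so dᵢ ≈ 138.1384 mm.
Magnification m = dᵢ/dₒ = 138.1384/1950 ≈ 0.07084.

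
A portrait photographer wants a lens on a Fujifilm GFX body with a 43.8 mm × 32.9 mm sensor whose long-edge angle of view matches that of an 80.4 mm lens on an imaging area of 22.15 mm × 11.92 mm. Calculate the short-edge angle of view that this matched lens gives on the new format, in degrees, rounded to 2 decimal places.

Equal long-edge AOV ⇒ f₂ = f₁ · 43.8/22.15 = 80.4 × 1.97743 ≈ 158.9851 mm.
Short-edge AOV on the new format = 2·arctan(32.9 / (2 × 158.9851)) = 2·arctan(0.10347) ≈ 11.8146°.

11.81°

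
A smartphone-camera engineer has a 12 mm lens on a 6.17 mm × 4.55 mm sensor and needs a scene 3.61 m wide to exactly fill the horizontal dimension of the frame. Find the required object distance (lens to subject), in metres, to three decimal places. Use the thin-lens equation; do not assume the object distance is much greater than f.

7.033 m

W: 3.61 m = 3610 mm.
Magnification m = w/W = dᵢ/dₒ; combined with 1/f = 1/dₒ + 1/dᵢ this gives dₒ = f·(1 + W/w).
dₒ = 12 mm × (1 + 3610/6.17) = 12 × 586.0891 ≈ 7033.070 mm = 7.03307 m.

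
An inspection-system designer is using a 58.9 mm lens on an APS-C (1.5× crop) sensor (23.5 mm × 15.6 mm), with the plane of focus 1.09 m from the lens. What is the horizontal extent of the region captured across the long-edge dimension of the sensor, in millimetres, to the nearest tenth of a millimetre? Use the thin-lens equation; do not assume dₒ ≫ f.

dₒ: 1.09 m = 1090 mm.
Similar triangles through the lens centre give W/dₒ = w/dᵢ; with 1/f = 1/dₒ + 1/dᵢ this gives W = w·(dₒ − f)/f.
W = 23.5 mm × (1090 − 58.9) / 58.9 = 23.5 × 17.5059 ≈ 411.390 mm.

411.4 mm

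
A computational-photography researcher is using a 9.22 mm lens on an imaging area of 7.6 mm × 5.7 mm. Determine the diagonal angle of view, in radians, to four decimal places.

Sensor diagonal = √(7.6² + 5.7²) = √90.2500 ≈ 9.5000 mm.
Angle of view α = 2·arctan(d/2f) with d = 9.5000 mm and f = 9.22 mm.
d/2f = 0.51518; arctan(0.51518) ≈ 0.4757 rad, so α ≈ 0.9514 rad.

0.9514 rad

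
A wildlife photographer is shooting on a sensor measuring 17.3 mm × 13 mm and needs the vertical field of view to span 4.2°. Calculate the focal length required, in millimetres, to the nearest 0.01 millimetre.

177.26 mm

From α = 2·arctan(h/2f) we get f = h / (2·tan(α/2)).
With h = 13 mm and α/2 = 2.1°, tan(α/2) ≈ 0.03667, so f ≈ 13 / 0.07334 ≈ 177.2647 mm.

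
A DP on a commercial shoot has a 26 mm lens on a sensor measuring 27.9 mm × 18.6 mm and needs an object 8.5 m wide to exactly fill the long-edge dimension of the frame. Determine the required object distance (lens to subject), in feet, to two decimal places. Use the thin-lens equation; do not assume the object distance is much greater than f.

26.07 ft

W: 8.5 m = 8500 mm.
Magnification m = w/W = dᵢ/dₒ; combined with 1/f = 1/dₒ + 1/dᵢ this gives dₒ = f·(1 + W/w).
dₒ = 26 mm × (1 + 8500/27.9) = 26 × 305.6595 ≈ 7947.147 mm = 7947.147/304.8 ft = 26.0733 ft.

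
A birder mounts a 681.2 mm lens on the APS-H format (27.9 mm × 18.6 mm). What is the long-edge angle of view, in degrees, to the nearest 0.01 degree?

Angle of view α = 2·arctan(w/2f) with w = 27.9 mm and f = 681.2 mm.
w/2f = 0.02048; arctan(0.02048) ≈ 1.1732°, so α ≈ 2.3463°.

2.35°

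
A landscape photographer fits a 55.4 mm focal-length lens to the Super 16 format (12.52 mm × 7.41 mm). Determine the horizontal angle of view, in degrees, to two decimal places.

12.89°

Angle of view α = 2·arctan(w/2f) with w = 12.52 mm and f = 55.4 mm.
w/2f = 0.11300; arctan(0.11300) ≈ 6.4469°, so α ≈ 12.8937°.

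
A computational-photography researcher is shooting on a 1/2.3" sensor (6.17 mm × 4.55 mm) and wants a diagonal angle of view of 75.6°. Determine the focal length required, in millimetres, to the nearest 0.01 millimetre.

Sensor diagonal = √(6.17² + 4.55²) = √58.7714 ≈ 7.6663 mm.
From α = 2·arctan(d/2f) we get f = d / (2·tan(α/2)).
With d = 7.6663 mm and α/2 = 37.8°, tan(α/2) ≈ 0.77568, so f ≈ 7.6663 / 1.55136 ≈ 4.9416 mm.

4.94 mm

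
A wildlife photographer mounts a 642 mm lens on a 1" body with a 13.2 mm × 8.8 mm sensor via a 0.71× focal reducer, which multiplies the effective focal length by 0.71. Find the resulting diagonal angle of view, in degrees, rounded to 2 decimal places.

1.99°

Effective focal length f = 642 × 0.71 = 455.82 mm.
Sensor diagonal = √(13.2² + 8.8²) = √251.6800 ≈ 15.8644 mm.
α = 2·arctan(15.864 / (2 × 455.82)) = 2·arctan(0.01740) ≈ 1.9939°.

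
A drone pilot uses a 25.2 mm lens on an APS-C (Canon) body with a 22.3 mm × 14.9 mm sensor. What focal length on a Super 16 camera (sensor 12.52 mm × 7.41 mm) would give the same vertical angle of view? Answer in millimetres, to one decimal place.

12.5 mm

Equal angle of view means equal height/f ratio, so f₂ = f₁ · (height₂/height₁) = 25.2 × 7.41/14.9.
f₂ = 25.2 × 0.49732 ≈ 12.532 mm.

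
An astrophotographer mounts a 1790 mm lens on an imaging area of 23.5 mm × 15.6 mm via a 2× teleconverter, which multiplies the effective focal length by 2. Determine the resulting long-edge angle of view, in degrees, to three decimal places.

0.376°

Effective focal length f = 1790 × 2 = 3580 mm.
α = 2·arctan(23.5 / (2 × 3580)) = 2·arctan(0.00328) ≈ 0.3761°.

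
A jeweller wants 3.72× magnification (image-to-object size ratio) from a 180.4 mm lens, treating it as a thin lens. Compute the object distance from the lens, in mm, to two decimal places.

With m = dᵢ/dₒ and 1/f = 1/dₒ + 1/dᵢ, substituting dᵢ = m·dₒ gives 1/f = (1 + 1/m)/dₒ, hence dₒ = f·(1 + 1/m).
dₒ = 180.4 × (1 + 1/3.72) = 180.4 × 1.26882 ≈ 228.895 mm.

228.89 mm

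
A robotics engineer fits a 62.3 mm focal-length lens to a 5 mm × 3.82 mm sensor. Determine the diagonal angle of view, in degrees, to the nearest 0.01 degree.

5.78°

Sensor diagonal = √(5² + 3.82²) = √39.5924 ≈ 6.2922 mm.
Angle of view α = 2·arctan(d/2f) with d = 6.2922 mm and f = 62.3 mm.
d/2f = 0.05050; arctan(0.05050) ≈ 2.8910°, so α ≈ 5.7819°.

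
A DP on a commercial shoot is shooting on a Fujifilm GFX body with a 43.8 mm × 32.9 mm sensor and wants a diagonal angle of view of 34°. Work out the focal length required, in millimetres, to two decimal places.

Sensor diagonal = √(43.8² + 32.9²) = √3000.8500 ≈ 54.7800 mm.
From α = 2·arctan(d/2f) we get f = d / (2·tan(α/2)).
With d = 54.7800 mm and α/2 = 17°, tan(α/2) ≈ 0.30573, so f ≈ 54.7800 / 0.61146 ≈ 89.5887 mm.

89.59 mm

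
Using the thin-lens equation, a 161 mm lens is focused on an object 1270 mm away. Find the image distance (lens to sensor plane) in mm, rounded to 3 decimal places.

184.373 mm

1/dᵢ = 1/f − 1/dₒ = 1/161 − 1/1270 = 0.0054238 mm⁻¹.
dᵢ = 1/0.0054238 ≈ 184.3733 mm.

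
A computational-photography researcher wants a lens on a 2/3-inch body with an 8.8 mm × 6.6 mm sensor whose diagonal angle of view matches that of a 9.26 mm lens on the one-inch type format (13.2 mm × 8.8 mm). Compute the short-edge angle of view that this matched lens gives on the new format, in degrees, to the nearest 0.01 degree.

Sensor diagonal = √(13.2² + 8.8²) = √251.6800 ≈ 15.8644 mm.
Sensor diagonal = √(8.8² + 6.6²) = √121.0000 ≈ 11.0000 mm.
Equal diagonal AOV ⇒ f₂ = f₁ · 11.0000/15.8644 = 9.26 × 0.69338 ≈ 6.4207 mm.
Short-edge AOV on the new format = 2·arctan(6.6 / (2 × 6.4207)) = 2·arctan(0.51397) ≈ 54.4033°.

54.40°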